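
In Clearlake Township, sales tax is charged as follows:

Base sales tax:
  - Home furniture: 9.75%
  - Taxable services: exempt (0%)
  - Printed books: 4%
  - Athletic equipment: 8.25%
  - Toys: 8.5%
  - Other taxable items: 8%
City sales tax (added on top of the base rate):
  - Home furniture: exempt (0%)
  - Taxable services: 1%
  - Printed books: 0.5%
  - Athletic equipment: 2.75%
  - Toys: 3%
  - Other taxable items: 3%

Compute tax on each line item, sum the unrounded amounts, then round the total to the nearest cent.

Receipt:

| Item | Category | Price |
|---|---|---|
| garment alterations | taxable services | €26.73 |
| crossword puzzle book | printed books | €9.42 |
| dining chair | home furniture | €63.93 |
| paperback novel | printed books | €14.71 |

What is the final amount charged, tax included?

€122.38

Garment alterations €26.73: taxable services → 0% + 1% city = 1% → €0.2673
Crossword puzzle book €9.42: printed books → 4% + 0.5% city = 4.5% → €0.4239
Dining chair €63.93: home furniture → 9.75% + 0% city = 9.75% → €6.233175
Paperback novel €14.71: printed books → 4% + 0.5% city = 4.5% → €0.66195
Subtotal = €114.79; unrounded tax = €7.586325 → €7.59; total due = €122.38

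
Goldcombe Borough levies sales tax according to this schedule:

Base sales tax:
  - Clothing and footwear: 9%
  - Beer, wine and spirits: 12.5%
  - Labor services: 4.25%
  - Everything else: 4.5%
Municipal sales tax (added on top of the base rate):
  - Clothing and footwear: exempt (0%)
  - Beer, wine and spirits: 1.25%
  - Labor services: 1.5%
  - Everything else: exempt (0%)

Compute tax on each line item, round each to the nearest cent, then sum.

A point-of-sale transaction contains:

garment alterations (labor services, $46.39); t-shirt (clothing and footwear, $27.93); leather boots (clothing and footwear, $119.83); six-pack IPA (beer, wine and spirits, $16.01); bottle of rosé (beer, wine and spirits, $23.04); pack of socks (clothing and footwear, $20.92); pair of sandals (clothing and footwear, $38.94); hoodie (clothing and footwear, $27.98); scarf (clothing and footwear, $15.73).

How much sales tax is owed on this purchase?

Garment alterations $46.39: labor services → 4.25% + 1.5% municipal = 5.75% → $2.67
T-shirt $27.93: clothing and footwear → 9% + 0% municipal = 9% → $2.51
Leather boots $119.83: clothing and footwear → 9% + 0% municipal = 9% → $10.78
Six-pack IPA $16.01: beer, wine and spirits → 12.5% + 1.25% municipal = 13.75% → $2.20
Bottle of rosé $23.04: beer, wine and spirits → 12.5% + 1.25% municipal = 13.75% → $3.17
Pack of socks $20.92: clothing and footwear → 9% + 0% municipal = 9% → $1.88
Pair of sandals $38.94: clothing and footwear → 9% + 0% municipal = 9% → $3.50
Hoodie $27.98: clothing and footwear → 9% + 0% municipal = 9% → $2.52
Scarf $15.73: clothing and footwear → 9% + 0% municipal = 9% → $1.42
Total tax = $2.67 + $2.51 + $10.78 + $2.20 + $3.17 + $1.88 + $3.50 + $2.52 + $1.42 = $30.65

$30.65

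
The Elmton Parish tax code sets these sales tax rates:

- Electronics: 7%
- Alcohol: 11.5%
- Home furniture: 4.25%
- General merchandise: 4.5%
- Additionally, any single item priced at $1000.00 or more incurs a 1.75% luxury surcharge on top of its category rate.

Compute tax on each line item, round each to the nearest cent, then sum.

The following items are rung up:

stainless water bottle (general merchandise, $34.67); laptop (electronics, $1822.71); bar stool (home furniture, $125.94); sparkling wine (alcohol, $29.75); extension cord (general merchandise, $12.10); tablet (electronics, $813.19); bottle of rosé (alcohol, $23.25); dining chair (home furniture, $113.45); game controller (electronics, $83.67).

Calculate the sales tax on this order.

$240.63

Stainless water bottle $34.67: general merchandise → 4.5% → $1.56
Laptop $1822.71: electronics → 7% + 1.75% surcharge = 8.75% → $159.49
Bar stool $125.94: home furniture → 4.25% → $5.35
Sparkling wine $29.75: alcohol → 11.5% → $3.42
Extension cord $12.10: general merchandise → 4.5% → $0.54
Tablet $813.19: electronics → 7% → $56.92
Bottle of rosé $23.25: alcohol → 11.5% → $2.67
Dining chair $113.45: home furniture → 4.25% → $4.82
Game controller $83.67: electronics → 7% → $5.86
Total tax = $1.56 + $159.49 + $5.35 + $3.42 + $0.54 + $56.92 + $2.67 + $4.82 + $5.86 = $240.63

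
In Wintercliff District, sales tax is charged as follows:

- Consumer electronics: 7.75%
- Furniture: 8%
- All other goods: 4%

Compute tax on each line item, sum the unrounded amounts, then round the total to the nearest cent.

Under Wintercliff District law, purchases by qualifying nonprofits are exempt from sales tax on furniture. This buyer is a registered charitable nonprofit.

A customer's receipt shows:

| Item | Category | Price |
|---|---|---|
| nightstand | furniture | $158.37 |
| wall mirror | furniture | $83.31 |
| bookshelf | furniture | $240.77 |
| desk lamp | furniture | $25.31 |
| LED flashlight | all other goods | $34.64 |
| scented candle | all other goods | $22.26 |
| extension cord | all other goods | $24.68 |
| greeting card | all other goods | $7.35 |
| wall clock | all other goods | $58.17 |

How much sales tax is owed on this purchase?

Nightstand $158.37: furniture, buyer-exempt → 0% → $0.00
Wall mirror $83.31: furniture, buyer-exempt → 0% → $0.00
Bookshelf $240.77: furniture, buyer-exempt → 0% → $0.00
Desk lamp $25.31: furniture, buyer-exempt → 0% → $0.00
LED flashlight $34.64: all other goods → 4% → $1.3856
Scented candle $22.26: all other goods → 4% → $0.8904
Extension cord $24.68: all other goods → 4% → $0.9872
Greeting card $7.35: all other goods → 4% → $0.294
Wall clock $58.17: all other goods → 4% → $2.3268
Unrounded tax sum = $5.884 → $5.88

$5.88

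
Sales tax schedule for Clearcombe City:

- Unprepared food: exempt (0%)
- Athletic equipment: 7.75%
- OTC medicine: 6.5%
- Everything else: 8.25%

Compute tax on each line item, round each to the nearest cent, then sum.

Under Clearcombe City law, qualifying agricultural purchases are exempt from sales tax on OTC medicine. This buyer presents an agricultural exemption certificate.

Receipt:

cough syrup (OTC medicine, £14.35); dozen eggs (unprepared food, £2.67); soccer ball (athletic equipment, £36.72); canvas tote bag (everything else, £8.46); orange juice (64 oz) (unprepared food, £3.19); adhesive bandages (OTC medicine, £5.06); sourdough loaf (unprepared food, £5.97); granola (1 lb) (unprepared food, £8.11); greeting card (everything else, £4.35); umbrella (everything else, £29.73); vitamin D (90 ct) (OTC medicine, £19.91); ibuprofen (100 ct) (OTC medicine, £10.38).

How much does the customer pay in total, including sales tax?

£155.26

Cough syrup £14.35: OTC medicine, buyer-exempt → 0% → £0.00
Dozen eggs £2.67: unprepared food → 0% → £0.00
Soccer ball £36.72: athletic equipment → 7.75% → £2.85
Canvas tote bag £8.46: everything else → 8.25% → £0.70
Orange juice (64 oz) £3.19: unprepared food → 0% → £0.00
Adhesive bandages £5.06: OTC medicine, buyer-exempt → 0% → £0.00
Sourdough loaf £5.97: unprepared food → 0% → £0.00
Granola (1 lb) £8.11: unprepared food → 0% → £0.00
Greeting card £4.35: everything else → 8.25% → £0.36
Umbrella £29.73: everything else → 8.25% → £2.45
Vitamin D (90 ct) £19.91: OTC medicine, buyer-exempt → 0% → £0.00
Ibuprofen (100 ct) £10.38: OTC medicine, buyer-exempt → 0% → £0.00
Subtotal = £148.90; tax = £6.36; total due = £155.26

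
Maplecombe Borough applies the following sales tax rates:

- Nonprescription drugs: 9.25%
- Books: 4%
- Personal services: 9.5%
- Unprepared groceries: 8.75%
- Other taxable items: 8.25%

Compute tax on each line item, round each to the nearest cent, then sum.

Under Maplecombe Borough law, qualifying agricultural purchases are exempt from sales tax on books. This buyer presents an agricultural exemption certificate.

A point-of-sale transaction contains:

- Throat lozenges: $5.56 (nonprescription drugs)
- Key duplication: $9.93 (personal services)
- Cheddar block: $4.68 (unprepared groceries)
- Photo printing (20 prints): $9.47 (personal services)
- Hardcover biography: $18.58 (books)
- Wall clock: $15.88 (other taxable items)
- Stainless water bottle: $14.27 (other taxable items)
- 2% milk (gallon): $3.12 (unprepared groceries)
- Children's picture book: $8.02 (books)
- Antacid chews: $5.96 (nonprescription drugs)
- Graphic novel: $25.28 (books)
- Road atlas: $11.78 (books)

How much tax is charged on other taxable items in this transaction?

$2.49

Wall clock $15.88: other taxable items → 8.25% → $1.31
Stainless water bottle $14.27: other taxable items → 8.25% → $1.18
Tax on other taxable items = $1.31 + $1.18 = $2.49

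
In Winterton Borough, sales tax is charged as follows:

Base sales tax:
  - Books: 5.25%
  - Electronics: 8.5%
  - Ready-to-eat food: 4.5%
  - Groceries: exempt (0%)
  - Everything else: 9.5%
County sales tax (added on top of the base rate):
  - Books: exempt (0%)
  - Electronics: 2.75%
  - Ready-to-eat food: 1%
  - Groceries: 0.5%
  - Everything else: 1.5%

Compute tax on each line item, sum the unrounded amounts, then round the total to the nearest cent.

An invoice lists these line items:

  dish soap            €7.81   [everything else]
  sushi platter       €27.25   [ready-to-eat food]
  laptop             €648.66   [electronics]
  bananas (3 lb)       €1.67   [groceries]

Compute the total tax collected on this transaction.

€75.34

Dish soap €7.81: everything else → 9.5% + 1.5% county = 11% → €0.8591
Sushi platter €27.25: ready-to-eat food → 4.5% + 1% county = 5.5% → €1.49875
Laptop €648.66: electronics → 8.5% + 2.75% county = 11.25% → €72.97425
Bananas (3 lb) €1.67: groceries → 0% + 0.5% county = 0.5% → €0.00835
Unrounded tax sum = €75.34045 → €75.34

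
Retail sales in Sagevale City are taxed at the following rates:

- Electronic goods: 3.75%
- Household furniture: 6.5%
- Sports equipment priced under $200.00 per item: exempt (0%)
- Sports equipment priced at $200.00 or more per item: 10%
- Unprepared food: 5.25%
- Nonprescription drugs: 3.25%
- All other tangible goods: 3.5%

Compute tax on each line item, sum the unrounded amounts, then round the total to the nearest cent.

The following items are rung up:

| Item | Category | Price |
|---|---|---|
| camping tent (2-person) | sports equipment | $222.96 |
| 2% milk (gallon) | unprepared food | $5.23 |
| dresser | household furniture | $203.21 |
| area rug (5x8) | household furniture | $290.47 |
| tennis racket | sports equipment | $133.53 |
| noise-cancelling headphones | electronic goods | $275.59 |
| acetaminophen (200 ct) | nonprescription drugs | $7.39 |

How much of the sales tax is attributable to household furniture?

$32.09

Dresser $203.21: household furniture → 6.5% → $13.20865
Area rug (5x8) $290.47: household furniture → 6.5% → $18.88055
Tax on household furniture: unrounded sum = $32.0892 → $32.09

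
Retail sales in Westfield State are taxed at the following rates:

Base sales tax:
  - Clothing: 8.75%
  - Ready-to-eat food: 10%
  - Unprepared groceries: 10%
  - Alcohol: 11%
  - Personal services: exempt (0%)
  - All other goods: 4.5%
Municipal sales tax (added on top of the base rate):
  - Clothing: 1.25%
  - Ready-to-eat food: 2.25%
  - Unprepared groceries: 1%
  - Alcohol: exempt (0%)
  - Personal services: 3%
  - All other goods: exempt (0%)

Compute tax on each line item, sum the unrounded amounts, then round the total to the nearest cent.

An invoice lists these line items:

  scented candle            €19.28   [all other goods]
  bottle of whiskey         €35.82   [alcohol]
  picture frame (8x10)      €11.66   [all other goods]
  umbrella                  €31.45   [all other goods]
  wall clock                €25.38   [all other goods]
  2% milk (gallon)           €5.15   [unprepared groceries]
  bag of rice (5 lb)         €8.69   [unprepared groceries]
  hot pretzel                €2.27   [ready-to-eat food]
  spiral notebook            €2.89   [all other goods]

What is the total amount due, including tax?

€152.41

Scented candle €19.28: all other goods → 4.5% + 0% municipal = 4.5% → €0.8676
Bottle of whiskey €35.82: alcohol → 11% + 0% municipal = 11% → €3.9402
Picture frame (8x10) €11.66: all other goods → 4.5% + 0% municipal = 4.5% → €0.5247
Umbrella €31.45: all other goods → 4.5% + 0% municipal = 4.5% → €1.41525
Wall clock €25.38: all other goods → 4.5% + 0% municipal = 4.5% → €1.1421
2% milk (gallon) €5.15: unprepared groceries → 10% + 1% municipal = 11% → €0.5665
Bag of rice (5 lb) €8.69: unprepared groceries → 10% + 1% municipal = 11% → €0.9559
Hot pretzel €2.27: ready-to-eat food → 10% + 2.25% municipal = 12.25% → €0.278075
Spiral notebook €2.89: all other goods → 4.5% + 0% municipal = 4.5% → €0.13005
Subtotal = €142.59; unrounded tax = €9.820375 → €9.82; total due = €152.41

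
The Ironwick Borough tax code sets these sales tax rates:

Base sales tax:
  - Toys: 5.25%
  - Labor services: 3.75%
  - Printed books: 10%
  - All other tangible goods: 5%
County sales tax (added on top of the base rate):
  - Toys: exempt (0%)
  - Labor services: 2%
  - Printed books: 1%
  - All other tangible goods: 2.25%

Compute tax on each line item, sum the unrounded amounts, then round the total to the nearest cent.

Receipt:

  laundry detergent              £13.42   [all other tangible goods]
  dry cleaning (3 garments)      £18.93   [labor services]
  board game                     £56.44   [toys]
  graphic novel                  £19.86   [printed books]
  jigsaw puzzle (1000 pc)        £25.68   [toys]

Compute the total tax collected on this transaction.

£8.56

Laundry detergent £13.42: all other tangible goods → 5% + 2.25% county = 7.25% → £0.97295
Dry cleaning (3 garments) £18.93: labor services → 3.75% + 2% county = 5.75% → £1.088475
Board game £56.44: toys → 5.25% + 0% county = 5.25% → £2.9631
Graphic novel £19.86: printed books → 10% + 1% county = 11% → £2.1846
Jigsaw puzzle (1000 pc) £25.68: toys → 5.25% + 0% county = 5.25% → £1.3482
Unrounded tax sum = £8.557325 → £8.56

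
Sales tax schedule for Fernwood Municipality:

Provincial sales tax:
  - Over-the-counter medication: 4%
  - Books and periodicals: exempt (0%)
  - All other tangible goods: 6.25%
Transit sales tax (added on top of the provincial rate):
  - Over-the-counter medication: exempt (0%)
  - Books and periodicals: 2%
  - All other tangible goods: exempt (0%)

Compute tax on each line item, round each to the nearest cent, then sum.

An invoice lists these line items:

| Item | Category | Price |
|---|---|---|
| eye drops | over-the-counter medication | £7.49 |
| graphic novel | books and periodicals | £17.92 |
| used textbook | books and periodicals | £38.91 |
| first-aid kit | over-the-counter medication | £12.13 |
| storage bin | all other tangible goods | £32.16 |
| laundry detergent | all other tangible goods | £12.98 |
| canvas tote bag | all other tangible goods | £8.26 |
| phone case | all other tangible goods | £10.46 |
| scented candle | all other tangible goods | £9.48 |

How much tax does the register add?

Eye drops £7.49: over-the-counter medication → 4% + 0% transit = 4% → £0.30
Graphic novel £17.92: books and periodicals → 0% + 2% transit = 2% → £0.36
Used textbook £38.91: books and periodicals → 0% + 2% transit = 2% → £0.78
First-aid kit £12.13: over-the-counter medication → 4% + 0% transit = 4% → £0.49
Storage bin £32.16: all other tangible goods → 6.25% + 0% transit = 6.25% → £2.01
Laundry detergent £12.98: all other tangible goods → 6.25% + 0% transit = 6.25% → £0.81
Canvas tote bag £8.26: all other tangible goods → 6.25% + 0% transit = 6.25% → £0.52
Phone case £10.46: all other tangible goods → 6.25% + 0% transit = 6.25% → £0.65
Scented candle £9.48: all other tangible goods → 6.25% + 0% transit = 6.25% → £0.59
Total tax = £0.30 + £0.36 + £0.78 + £0.49 + £2.01 + £0.81 + £0.52 + £0.65 + £0.59 = £6.51

£6.51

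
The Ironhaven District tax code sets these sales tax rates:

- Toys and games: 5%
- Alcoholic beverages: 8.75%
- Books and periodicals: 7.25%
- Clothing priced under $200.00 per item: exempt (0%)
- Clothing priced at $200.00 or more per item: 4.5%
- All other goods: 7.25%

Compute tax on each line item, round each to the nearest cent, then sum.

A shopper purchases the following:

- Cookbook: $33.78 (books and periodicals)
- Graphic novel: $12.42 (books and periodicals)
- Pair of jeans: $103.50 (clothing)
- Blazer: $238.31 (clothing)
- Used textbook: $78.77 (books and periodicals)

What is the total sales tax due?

Cookbook $33.78: books and periodicals → 7.25% → $2.45
Graphic novel $12.42: books and periodicals → 7.25% → $0.90
Pair of jeans $103.50: clothing, under $200.00 → 0% → $0.00
Blazer $238.31: clothing, $200.00 or more → 4.5% → $10.72
Used textbook $78.77: books and periodicals → 7.25% → $5.71
Total tax = $2.45 + $0.90 + $10.72 + $5.71 = $19.78

$19.78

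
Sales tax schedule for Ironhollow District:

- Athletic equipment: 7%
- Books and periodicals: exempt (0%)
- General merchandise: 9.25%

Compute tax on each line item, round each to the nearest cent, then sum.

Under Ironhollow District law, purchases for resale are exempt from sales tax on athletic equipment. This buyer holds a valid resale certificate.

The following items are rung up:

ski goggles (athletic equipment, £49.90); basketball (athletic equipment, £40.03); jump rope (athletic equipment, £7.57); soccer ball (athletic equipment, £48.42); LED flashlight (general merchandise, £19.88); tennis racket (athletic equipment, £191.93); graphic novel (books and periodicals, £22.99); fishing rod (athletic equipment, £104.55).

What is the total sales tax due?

£1.84

Ski goggles £49.90: athletic equipment, buyer-exempt → 0% → £0.00
Basketball £40.03: athletic equipment, buyer-exempt → 0% → £0.00
Jump rope £7.57: athletic equipment, buyer-exempt → 0% → £0.00
Soccer ball £48.42: athletic equipment, buyer-exempt → 0% → £0.00
LED flashlight £19.88: general merchandise → 9.25% → £1.84
Tennis racket £191.93: athletic equipment, buyer-exempt → 0% → £0.00
Graphic novel £22.99: books and periodicals → 0% → £0.00
Fishing rod £104.55: athletic equipment, buyer-exempt → 0% → £0.00
Total tax = £1.84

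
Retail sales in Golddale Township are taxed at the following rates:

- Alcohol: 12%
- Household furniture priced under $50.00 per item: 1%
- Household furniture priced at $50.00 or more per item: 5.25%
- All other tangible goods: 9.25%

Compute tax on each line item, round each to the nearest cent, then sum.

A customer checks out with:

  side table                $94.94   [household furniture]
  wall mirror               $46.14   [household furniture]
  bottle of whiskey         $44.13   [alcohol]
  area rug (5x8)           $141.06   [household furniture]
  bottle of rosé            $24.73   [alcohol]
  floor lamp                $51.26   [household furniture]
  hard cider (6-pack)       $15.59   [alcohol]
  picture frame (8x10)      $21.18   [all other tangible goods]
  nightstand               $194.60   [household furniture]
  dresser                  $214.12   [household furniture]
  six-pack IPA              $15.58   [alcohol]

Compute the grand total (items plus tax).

Side table $94.94: household furniture, $50.00 or more → 5.25% → $4.98
Wall mirror $46.14: household furniture, under $50.00 → 1% → $0.46
Bottle of whiskey $44.13: alcohol → 12% → $5.30
Area rug (5x8) $141.06: household furniture, $50.00 or more → 5.25% → $7.41
Bottle of rosé $24.73: alcohol → 12% → $2.97
Floor lamp $51.26: household furniture, $50.00 or more → 5.25% → $2.69
Hard cider (6-pack) $15.59: alcohol → 12% → $1.87
Picture frame (8x10) $21.18: all other tangible goods → 9.25% → $1.96
Nightstand $194.60: household furniture, $50.00 or more → 5.25% → $10.22
Dresser $214.12: household furniture, $50.00 or more → 5.25% → $11.24
Six-pack IPA $15.58: alcohol → 12% → $1.87
Subtotal = $863.33; tax = $50.97; total due = $914.30

$914.30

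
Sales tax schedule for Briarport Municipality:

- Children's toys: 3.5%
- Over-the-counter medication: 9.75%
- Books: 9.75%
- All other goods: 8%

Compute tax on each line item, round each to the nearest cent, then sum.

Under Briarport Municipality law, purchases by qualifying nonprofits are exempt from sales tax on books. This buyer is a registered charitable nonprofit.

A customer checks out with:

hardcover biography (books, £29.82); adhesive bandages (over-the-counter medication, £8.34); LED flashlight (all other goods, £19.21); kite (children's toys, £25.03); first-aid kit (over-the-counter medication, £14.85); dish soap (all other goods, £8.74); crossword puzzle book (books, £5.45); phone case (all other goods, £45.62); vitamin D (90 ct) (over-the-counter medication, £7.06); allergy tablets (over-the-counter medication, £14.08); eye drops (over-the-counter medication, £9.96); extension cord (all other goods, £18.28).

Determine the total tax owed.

Hardcover biography £29.82: books, buyer-exempt → 0% → £0.00
Adhesive bandages £8.34: over-the-counter medication → 9.75% → £0.81
LED flashlight £19.21: all other goods → 8% → £1.54
Kite £25.03: children's toys → 3.5% → £0.88
First-aid kit £14.85: over-the-counter medication → 9.75% → £1.45
Dish soap £8.74: all other goods → 8% → £0.70
Crossword puzzle book £5.45: books, buyer-exempt → 0% → £0.00
Phone case £45.62: all other goods → 8% → £3.65
Vitamin D (90 ct) £7.06: over-the-counter medication → 9.75% → £0.69
Allergy tablets £14.08: over-the-counter medication → 9.75% → £1.37
Eye drops £9.96: over-the-counter medication → 9.75% → £0.97
Extension cord £18.28: all other goods → 8% → £1.46
Total tax = £0.81 + £1.54 + £0.88 + £1.45 + £0.70 + £3.65 + £0.69 + £1.37 + £0.97 + £1.46 = £13.52

£13.52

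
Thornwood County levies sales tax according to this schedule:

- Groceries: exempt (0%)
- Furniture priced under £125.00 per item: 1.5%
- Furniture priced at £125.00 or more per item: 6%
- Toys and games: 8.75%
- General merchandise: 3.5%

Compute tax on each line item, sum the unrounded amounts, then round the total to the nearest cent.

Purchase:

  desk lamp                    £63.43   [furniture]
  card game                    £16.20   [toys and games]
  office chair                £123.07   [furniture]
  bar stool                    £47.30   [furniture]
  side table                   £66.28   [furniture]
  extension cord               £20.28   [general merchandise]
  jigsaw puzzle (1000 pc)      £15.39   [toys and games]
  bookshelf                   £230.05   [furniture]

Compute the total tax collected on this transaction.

£21.78

Desk lamp £63.43: furniture, under £125.00 → 1.5% → £0.95145
Card game £16.20: toys and games → 8.75% → £1.4175
Office chair £123.07: furniture, under £125.00 → 1.5% → £1.84605
Bar stool £47.30: furniture, under £125.00 → 1.5% → £0.7095
Side table £66.28: furniture, under £125.00 → 1.5% → £0.9942
Extension cord £20.28: general merchandise → 3.5% → £0.7098
Jigsaw puzzle (1000 pc) £15.39: toys and games → 8.75% → £1.346625
Bookshelf £230.05: furniture, £125.00 or more → 6% → £13.803
Unrounded tax sum = £21.778125 → £21.78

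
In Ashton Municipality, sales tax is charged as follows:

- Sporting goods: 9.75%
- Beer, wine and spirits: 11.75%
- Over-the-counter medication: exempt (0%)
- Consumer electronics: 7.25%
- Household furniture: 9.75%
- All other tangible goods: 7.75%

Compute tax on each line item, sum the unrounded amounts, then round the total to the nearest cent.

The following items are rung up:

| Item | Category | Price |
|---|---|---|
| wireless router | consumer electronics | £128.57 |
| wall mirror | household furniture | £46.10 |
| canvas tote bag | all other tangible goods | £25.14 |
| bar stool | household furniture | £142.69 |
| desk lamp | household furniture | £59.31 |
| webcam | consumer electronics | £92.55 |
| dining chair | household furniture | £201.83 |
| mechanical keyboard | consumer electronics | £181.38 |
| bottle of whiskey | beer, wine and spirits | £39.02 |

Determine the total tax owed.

Wireless router £128.57: consumer electronics → 7.25% → £9.321325
Wall mirror £46.10: household furniture → 9.75% → £4.49475
Canvas tote bag £25.14: all other tangible goods → 7.75% → £1.94835
Bar stool £142.69: household furniture → 9.75% → £13.912275
Desk lamp £59.31: household furniture → 9.75% → £5.782725
Webcam £92.55: consumer electronics → 7.25% → £6.709875
Dining chair £201.83: household furniture → 9.75% → £19.678425
Mechanical keyboard £181.38: consumer electronics → 7.25% → £13.15005
Bottle of whiskey £39.02: beer, wine and spirits → 11.75% → £4.58485
Unrounded tax sum = £79.582625 → £79.58

£79.58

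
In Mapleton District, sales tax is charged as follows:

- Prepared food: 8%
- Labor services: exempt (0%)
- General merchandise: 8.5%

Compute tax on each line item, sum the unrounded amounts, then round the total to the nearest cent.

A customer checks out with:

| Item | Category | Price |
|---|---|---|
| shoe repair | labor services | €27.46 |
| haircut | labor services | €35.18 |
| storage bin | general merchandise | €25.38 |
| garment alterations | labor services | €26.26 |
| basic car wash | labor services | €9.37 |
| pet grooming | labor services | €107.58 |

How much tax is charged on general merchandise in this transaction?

€2.16

Storage bin €25.38: general merchandise → 8.5% → €2.1573
Tax on general merchandise: unrounded sum = €2.1573 → €2.16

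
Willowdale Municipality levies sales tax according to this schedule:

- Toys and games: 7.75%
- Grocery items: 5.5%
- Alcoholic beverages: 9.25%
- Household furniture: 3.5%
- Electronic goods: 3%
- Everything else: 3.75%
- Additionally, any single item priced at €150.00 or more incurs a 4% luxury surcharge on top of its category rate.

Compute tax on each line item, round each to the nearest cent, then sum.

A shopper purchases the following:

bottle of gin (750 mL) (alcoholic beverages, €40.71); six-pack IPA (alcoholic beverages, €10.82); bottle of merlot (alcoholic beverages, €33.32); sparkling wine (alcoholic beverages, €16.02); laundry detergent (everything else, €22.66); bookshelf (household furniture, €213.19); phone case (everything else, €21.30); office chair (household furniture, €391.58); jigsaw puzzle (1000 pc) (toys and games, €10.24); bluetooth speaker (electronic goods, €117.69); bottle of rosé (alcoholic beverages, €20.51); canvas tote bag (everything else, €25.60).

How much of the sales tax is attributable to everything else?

Laundry detergent €22.66: everything else → 3.75% → €0.85
Phone case €21.30: everything else → 3.75% → €0.80
Canvas tote bag €25.60: everything else → 3.75% → €0.96
Tax on everything else = €0.85 + €0.80 + €0.96 = €2.61

€2.61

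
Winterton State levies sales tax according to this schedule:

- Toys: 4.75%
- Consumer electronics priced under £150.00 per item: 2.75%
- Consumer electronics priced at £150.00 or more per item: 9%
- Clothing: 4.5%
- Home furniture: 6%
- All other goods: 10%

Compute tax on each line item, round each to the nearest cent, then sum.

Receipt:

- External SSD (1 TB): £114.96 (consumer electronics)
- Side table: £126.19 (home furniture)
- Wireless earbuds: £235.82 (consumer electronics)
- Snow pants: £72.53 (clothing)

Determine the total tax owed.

External SSD (1 TB) £114.96: consumer electronics, under £150.00 → 2.75% → £3.16
Side table £126.19: home furniture → 6% → £7.57
Wireless earbuds £235.82: consumer electronics, £150.00 or more → 9% → £21.22
Snow pants £72.53: clothing → 4.5% → £3.26
Total tax = £3.16 + £7.57 + £21.22 + £3.26 = £35.21

£35.21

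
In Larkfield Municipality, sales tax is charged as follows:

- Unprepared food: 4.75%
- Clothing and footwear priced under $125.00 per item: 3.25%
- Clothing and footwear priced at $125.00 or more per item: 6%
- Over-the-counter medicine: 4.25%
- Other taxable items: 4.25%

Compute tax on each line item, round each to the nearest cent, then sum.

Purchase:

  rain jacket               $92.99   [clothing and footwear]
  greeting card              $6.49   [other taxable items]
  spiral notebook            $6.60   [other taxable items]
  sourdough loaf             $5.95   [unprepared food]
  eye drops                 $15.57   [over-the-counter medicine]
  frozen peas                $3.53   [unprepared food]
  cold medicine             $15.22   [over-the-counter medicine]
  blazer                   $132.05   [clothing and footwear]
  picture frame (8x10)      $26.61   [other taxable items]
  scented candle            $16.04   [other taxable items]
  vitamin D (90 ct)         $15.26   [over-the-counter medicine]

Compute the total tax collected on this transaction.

$15.72

Rain jacket $92.99: clothing and footwear, under $125.00 → 3.25% → $3.02
Greeting card $6.49: other taxable items → 4.25% → $0.28
Spiral notebook $6.60: other taxable items → 4.25% → $0.28
Sourdough loaf $5.95: unprepared food → 4.75% → $0.28
Eye drops $15.57: over-the-counter medicine → 4.25% → $0.66
Frozen peas $3.53: unprepared food → 4.75% → $0.17
Cold medicine $15.22: over-the-counter medicine → 4.25% → $0.65
Blazer $132.05: clothing and footwear, $125.00 or more → 6% → $7.92
Picture frame (8x10) $26.61: other taxable items → 4.25% → $1.13
Scented candle $16.04: other taxable items → 4.25% → $0.68
Vitamin D (90 ct) $15.26: over-the-counter medicine → 4.25% → $0.65
Total tax = $3.02 + $0.28 + $0.28 + $0.28 + $0.66 + $0.17 + $0.65 + $7.92 + $1.13 + $0.68 + $0.65 = $15.72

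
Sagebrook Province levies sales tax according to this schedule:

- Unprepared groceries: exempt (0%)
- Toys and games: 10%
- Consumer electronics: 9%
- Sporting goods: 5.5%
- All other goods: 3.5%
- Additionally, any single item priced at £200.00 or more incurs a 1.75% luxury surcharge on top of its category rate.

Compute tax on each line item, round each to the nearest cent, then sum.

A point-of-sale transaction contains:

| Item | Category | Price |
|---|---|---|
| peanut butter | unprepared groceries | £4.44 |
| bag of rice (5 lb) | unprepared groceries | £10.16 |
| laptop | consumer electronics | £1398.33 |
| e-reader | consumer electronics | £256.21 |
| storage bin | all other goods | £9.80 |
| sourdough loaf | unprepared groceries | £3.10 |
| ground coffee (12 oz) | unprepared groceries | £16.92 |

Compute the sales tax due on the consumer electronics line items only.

Laptop £1398.33: consumer electronics → 9% + 1.75% surcharge = 10.75% → £150.32
E-reader £256.21: consumer electronics → 9% + 1.75% surcharge = 10.75% → £27.54
Tax on consumer electronics = £150.32 + £27.54 = £177.86

£177.86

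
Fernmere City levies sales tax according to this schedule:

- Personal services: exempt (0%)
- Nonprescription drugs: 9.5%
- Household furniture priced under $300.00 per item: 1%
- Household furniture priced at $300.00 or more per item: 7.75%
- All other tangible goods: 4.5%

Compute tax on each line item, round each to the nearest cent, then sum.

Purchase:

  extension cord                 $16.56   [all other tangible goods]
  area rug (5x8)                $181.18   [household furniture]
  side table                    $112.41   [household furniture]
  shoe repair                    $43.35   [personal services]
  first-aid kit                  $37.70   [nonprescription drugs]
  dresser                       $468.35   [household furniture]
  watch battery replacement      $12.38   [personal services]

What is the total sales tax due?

Extension cord $16.56: all other tangible goods → 4.5% → $0.75
Area rug (5x8) $181.18: household furniture, under $300.00 → 1% → $1.81
Side table $112.41: household furniture, under $300.00 → 1% → $1.12
Shoe repair $43.35: personal services → 0% → $0.00
First-aid kit $37.70: nonprescription drugs → 9.5% → $3.58
Dresser $468.35: household furniture, $300.00 or more → 7.75% → $36.30
Watch battery replacement $12.38: personal services → 0% → $0.00
Total tax = $0.75 + $1.81 + $1.12 + $3.58 + $36.30 = $43.56

$43.56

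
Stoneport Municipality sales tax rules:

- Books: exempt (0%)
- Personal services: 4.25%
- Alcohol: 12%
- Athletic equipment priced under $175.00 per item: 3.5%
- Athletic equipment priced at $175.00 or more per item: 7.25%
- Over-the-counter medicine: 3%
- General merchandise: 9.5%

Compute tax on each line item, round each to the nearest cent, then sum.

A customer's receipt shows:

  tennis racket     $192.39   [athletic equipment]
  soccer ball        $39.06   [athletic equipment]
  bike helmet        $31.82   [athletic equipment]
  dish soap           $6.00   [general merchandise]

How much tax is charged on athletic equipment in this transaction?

$16.43

Tennis racket $192.39: athletic equipment, $175.00 or more → 7.25% → $13.95
Soccer ball $39.06: athletic equipment, under $175.00 → 3.5% → $1.37
Bike helmet $31.82: athletic equipment, under $175.00 → 3.5% → $1.11
Tax on athletic equipment = $13.95 + $1.37 + $1.11 = $16.43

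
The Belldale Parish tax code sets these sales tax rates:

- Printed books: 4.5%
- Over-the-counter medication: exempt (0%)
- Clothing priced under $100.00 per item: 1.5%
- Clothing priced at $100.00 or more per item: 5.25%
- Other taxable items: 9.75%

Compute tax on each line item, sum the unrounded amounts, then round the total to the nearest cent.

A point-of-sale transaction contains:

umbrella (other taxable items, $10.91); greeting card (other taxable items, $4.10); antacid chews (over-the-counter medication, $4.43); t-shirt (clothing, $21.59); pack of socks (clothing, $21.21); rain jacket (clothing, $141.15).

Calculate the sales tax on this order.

Umbrella $10.91: other taxable items → 9.75% → $1.063725
Greeting card $4.10: other taxable items → 9.75% → $0.39975
Antacid chews $4.43: over-the-counter medication → 0% → $0.00
T-shirt $21.59: clothing, under $100.00 → 1.5% → $0.32385
Pack of socks $21.21: clothing, under $100.00 → 1.5% → $0.31815
Rain jacket $141.15: clothing, $100.00 or more → 5.25% → $7.410375
Unrounded tax sum = $9.51585 → $9.52

$9.52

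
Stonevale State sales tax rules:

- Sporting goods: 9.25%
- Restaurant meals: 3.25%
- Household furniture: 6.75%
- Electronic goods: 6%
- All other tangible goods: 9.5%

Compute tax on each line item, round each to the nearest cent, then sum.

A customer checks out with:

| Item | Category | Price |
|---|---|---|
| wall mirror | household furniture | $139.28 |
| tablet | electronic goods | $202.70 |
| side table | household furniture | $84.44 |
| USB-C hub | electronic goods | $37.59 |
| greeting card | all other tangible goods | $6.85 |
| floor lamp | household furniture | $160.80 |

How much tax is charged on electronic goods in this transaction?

$14.42

Tablet $202.70: electronic goods → 6% → $12.16
USB-C hub $37.59: electronic goods → 6% → $2.26
Tax on electronic goods = $12.16 + $2.26 = $14.42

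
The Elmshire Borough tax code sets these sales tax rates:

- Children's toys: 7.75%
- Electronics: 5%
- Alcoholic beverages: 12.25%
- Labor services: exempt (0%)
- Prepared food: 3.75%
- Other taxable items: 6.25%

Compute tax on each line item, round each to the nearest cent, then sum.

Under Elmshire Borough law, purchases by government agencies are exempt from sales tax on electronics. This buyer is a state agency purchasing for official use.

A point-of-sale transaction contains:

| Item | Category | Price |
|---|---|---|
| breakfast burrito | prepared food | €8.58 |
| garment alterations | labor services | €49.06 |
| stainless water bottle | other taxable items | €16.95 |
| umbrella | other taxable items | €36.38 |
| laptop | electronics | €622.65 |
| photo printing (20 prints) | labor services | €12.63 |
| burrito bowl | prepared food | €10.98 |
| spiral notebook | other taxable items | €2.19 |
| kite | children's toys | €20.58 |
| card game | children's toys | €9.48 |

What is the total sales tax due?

Breakfast burrito €8.58: prepared food → 3.75% → €0.32
Garment alterations €49.06: labor services → 0% → €0.00
Stainless water bottle €16.95: other taxable items → 6.25% → €1.06
Umbrella €36.38: other taxable items → 6.25% → €2.27
Laptop €622.65: electronics, buyer-exempt → 0% → €0.00
Photo printing (20 prints) €12.63: labor services → 0% → €0.00
Burrito bowl €10.98: prepared food → 3.75% → €0.41
Spiral notebook €2.19: other taxable items → 6.25% → €0.14
Kite €20.58: children's toys → 7.75% → €1.59
Card game €9.48: children's toys → 7.75% → €0.73
Total tax = €0.32 + €1.06 + €2.27 + €0.41 + €0.14 + €1.59 + €0.73 = €6.52

€6.52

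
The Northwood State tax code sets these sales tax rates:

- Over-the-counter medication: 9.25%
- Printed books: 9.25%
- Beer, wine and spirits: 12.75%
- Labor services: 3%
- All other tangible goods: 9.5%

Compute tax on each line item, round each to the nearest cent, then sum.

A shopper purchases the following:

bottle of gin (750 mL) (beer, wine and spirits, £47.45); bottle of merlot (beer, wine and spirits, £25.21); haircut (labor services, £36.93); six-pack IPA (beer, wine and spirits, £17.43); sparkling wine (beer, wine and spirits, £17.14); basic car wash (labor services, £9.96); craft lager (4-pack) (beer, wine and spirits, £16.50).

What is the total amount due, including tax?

Bottle of gin (750 mL) £47.45: beer, wine and spirits → 12.75% → £6.05
Bottle of merlot £25.21: beer, wine and spirits → 12.75% → £3.21
Haircut £36.93: labor services → 3% → £1.11
Six-pack IPA £17.43: beer, wine and spirits → 12.75% → £2.22
Sparkling wine £17.14: beer, wine and spirits → 12.75% → £2.19
Basic car wash £9.96: labor services → 3% → £0.30
Craft lager (4-pack) £16.50: beer, wine and spirits → 12.75% → £2.10
Subtotal = £170.62; tax = £17.18; total due = £187.80

£187.80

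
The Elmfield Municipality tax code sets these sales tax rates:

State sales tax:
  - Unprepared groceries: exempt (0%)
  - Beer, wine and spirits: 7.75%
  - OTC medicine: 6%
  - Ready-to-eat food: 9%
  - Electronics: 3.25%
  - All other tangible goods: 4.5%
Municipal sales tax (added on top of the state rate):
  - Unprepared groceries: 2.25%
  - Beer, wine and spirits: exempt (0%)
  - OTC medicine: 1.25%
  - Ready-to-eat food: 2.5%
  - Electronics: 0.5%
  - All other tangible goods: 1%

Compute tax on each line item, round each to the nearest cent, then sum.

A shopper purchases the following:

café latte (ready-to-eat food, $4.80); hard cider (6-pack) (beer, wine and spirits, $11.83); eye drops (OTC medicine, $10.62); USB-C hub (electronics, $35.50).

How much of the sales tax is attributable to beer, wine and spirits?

$0.92

Hard cider (6-pack) $11.83: beer, wine and spirits → 7.75% + 0% municipal = 7.75% → $0.92
Tax on beer, wine and spirits = $0.92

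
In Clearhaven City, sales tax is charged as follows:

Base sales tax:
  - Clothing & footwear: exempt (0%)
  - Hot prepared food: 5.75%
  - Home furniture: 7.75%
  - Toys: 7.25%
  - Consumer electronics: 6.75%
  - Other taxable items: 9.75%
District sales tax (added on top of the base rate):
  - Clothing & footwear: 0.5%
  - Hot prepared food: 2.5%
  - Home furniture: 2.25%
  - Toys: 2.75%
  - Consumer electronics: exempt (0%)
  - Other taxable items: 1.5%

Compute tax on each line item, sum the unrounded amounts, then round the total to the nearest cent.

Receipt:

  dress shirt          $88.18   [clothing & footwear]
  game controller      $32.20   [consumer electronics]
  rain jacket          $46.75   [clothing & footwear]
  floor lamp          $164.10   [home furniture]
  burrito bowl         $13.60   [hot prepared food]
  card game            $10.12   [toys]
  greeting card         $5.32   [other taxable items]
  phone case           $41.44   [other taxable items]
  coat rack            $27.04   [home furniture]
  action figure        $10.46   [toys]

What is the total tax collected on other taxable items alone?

$5.26

Greeting card $5.32: other taxable items → 9.75% + 1.5% district = 11.25% → $0.5985
Phone case $41.44: other taxable items → 9.75% + 1.5% district = 11.25% → $4.662
Tax on other taxable items: unrounded sum = $5.2605 → $5.26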